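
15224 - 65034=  - 49810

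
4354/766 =2177/383 = 5.68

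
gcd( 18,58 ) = 2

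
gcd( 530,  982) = 2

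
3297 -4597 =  - 1300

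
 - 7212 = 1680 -8892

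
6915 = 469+6446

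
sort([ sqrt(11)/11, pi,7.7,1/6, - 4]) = [ - 4, 1/6,sqrt( 11 )/11,pi, 7.7]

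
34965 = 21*1665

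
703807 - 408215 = 295592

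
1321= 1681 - 360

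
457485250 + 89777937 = 547263187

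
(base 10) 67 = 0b1000011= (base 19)3A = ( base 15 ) 47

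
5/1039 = 5/1039=0.00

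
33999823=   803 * 42341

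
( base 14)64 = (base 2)1011000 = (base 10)88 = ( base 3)10021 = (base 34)2k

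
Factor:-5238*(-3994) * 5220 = 2^4 * 3^5*5^1*29^1*97^1*1997^1 = 109205385840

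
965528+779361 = 1744889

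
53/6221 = 53/6221  =  0.01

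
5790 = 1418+4372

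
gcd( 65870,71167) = 1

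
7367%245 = 17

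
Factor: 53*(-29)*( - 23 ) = 35351 = 23^1*29^1*53^1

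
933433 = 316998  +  616435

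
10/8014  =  5/4007 = 0.00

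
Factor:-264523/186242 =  - 713/502= - 2^(-1)*23^1*31^1*251^( - 1)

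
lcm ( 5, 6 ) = 30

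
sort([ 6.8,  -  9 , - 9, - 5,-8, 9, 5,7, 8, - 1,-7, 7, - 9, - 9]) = [- 9, - 9, - 9, - 9,-8,- 7, - 5, - 1,5 , 6.8  ,  7,7, 8,9]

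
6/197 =6/197 = 0.03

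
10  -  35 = -25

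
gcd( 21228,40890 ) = 174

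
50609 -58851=-8242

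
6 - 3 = 3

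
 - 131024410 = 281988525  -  413012935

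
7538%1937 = 1727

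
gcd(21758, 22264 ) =506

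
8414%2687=353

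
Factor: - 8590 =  - 2^1*5^1*859^1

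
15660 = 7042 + 8618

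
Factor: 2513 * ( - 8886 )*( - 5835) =130298572530 =2^1*3^2*5^1*7^1 * 359^1*389^1*1481^1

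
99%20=19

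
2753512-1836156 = 917356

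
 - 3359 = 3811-7170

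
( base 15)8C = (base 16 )84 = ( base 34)3U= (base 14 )96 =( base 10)132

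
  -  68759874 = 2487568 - 71247442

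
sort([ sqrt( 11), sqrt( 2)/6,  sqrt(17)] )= [sqrt( 2) /6, sqrt (11 ),sqrt(17 )] 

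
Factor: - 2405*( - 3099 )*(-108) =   -  2^2*3^4*5^1*13^1 *37^1*1033^1 = - 804934260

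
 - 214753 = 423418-638171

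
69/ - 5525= - 69/5525 = - 0.01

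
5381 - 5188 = 193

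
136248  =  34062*4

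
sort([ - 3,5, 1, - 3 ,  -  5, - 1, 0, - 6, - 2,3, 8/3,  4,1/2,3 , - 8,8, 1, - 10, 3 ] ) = [ - 10, - 8, - 6, - 5, - 3 , - 3 , - 2,-1,0,1/2,1,  1,8/3 , 3 , 3,3, 4, 5, 8 ] 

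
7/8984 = 7/8984 = 0.00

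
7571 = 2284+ 5287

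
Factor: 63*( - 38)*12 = -28728 = -2^3*3^3 * 7^1*19^1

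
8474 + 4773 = 13247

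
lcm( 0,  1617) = 0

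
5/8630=1/1726 = 0.00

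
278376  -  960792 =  - 682416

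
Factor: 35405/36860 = 2^( - 2) * 19^( - 1)*73^1= 73/76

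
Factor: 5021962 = 2^1*11^1 * 53^1*59^1 * 73^1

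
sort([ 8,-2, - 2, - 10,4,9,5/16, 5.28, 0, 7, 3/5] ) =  [ - 10, - 2, - 2,0,5/16,3/5,4, 5.28,7,8, 9] 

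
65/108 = 65/108 =0.60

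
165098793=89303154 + 75795639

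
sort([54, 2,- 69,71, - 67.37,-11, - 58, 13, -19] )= [-69,  -  67.37, - 58,-19,  -  11,2,13,54,  71]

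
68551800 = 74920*915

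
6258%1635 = 1353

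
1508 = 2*754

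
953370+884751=1838121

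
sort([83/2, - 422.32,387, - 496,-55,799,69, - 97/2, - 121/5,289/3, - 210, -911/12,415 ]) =[ - 496,  -  422.32,-210, - 911/12,-55, - 97/2 ,  -  121/5,83/2,69,289/3,387,  415, 799 ] 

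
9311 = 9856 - 545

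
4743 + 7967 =12710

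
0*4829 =0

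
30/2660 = 3/266 = 0.01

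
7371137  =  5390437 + 1980700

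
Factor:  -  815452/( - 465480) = 473/270 = 2^(- 1)*3^(-3)*5^(-1)*11^1 * 43^1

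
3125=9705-6580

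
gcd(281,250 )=1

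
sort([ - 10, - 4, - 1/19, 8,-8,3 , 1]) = [ - 10, - 8 , - 4, - 1/19,  1,3, 8]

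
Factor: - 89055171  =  -3^2* 9895019^1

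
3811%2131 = 1680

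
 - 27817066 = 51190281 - 79007347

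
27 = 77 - 50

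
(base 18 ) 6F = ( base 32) 3r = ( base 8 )173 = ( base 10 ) 123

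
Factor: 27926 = 2^1 * 13963^1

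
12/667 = 12/667 = 0.02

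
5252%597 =476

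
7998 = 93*86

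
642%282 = 78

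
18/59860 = 9/29930 = 0.00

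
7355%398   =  191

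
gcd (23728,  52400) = 16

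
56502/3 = 18834 = 18834.00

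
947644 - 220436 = 727208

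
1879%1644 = 235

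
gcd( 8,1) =1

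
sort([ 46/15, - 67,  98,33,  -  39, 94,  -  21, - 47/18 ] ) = [ - 67, - 39,-21,-47/18, 46/15,33,94, 98]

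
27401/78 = 27401/78 = 351.29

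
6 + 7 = 13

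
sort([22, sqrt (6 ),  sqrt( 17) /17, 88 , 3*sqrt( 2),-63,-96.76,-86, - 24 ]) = [ - 96.76, - 86, - 63,-24, sqrt( 17)/17,sqrt( 6), 3*sqrt( 2),22,88]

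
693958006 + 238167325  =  932125331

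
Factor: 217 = 7^1* 31^1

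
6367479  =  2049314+4318165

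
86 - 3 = 83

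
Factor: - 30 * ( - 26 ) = 780 = 2^2 *3^1* 5^1 * 13^1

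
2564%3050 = 2564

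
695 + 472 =1167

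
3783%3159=624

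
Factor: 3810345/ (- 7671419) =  - 3^1*5^1 * 11^1*659^(- 1)*1663^(-1)*3299^1 = - 544335/1095917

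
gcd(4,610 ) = 2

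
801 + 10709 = 11510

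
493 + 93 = 586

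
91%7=0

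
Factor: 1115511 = 3^1*371837^1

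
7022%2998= 1026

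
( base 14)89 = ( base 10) 121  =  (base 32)3p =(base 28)49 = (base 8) 171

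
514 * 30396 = 15623544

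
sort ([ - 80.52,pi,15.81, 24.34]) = [ - 80.52, pi, 15.81,24.34]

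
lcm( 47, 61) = 2867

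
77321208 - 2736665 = 74584543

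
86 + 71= 157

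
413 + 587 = 1000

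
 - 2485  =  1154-3639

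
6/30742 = 3/15371 = 0.00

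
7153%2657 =1839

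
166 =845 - 679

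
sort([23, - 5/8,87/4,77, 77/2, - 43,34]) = [ -43,- 5/8,87/4,  23,34, 77/2, 77]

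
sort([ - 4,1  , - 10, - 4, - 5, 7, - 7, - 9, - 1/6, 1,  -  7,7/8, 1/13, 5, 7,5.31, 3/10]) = [ - 10, - 9, - 7, - 7, -5,  -  4, - 4, - 1/6, 1/13,3/10,  7/8, 1, 1, 5, 5.31, 7, 7 ] 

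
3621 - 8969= -5348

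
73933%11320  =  6013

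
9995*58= 579710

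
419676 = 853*492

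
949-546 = 403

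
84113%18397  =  10525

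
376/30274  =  188/15137 =0.01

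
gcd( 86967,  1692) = 9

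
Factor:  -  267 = -3^1*89^1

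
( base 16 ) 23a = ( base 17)1G9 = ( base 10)570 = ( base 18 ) 1dc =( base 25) MK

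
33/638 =3/58=0.05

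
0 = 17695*0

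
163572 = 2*81786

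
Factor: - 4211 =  - 4211^1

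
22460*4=89840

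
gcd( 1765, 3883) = 353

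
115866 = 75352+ 40514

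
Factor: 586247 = 23^1*71^1*359^1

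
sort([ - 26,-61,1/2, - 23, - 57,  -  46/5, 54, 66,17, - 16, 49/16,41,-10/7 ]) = [- 61, - 57,- 26,-23, - 16, - 46/5, - 10/7,1/2, 49/16,17,41 , 54,66 ] 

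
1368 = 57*24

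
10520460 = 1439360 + 9081100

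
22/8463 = 22/8463 = 0.00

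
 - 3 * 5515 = -16545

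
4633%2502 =2131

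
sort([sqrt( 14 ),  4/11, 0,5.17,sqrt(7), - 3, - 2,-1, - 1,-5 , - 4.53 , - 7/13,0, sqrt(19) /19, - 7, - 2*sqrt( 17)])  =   [ -2*sqrt( 17), - 7, - 5 ,-4.53, - 3,-2, - 1,  -  1, - 7/13, 0, 0, sqrt( 19)/19, 4/11,sqrt(7), sqrt( 14 ),5.17]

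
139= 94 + 45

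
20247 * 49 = 992103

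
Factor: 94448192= 2^6*17^1*47^1*1847^1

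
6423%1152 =663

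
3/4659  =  1/1553 = 0.00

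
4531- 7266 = - 2735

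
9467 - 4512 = 4955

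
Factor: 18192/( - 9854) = -2^3 * 3^1 * 13^ ( - 1 ) = -24/13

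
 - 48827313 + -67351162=- 116178475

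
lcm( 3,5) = 15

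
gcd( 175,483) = 7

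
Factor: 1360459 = 17^1*79^1 * 1013^1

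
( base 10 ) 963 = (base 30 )123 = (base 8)1703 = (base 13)591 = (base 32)u3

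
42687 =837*51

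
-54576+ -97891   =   - 152467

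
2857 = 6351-3494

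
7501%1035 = 256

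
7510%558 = 256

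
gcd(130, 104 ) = 26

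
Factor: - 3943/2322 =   -  2^( - 1)*3^(  -  3)*43^ ( - 1 )*3943^1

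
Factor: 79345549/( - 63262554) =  - 2^( - 1)*3^ (-1)*113^1*769^( - 1)*13711^( - 1) * 702173^1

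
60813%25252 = 10309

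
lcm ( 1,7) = 7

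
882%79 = 13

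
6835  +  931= 7766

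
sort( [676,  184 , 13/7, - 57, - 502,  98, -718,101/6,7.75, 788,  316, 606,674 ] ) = [ - 718, - 502,-57, 13/7,7.75,101/6,98, 184,316, 606,674, 676,788 ] 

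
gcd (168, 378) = 42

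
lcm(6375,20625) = 350625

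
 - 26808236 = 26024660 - 52832896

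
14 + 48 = 62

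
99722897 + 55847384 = 155570281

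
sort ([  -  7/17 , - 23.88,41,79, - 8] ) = [-23.88, - 8, - 7/17, 41, 79]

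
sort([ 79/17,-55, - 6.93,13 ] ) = [ - 55,-6.93, 79/17, 13]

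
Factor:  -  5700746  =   - 2^1*17^1*107^1*1567^1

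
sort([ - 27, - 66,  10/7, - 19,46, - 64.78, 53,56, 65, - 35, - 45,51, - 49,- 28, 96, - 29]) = [-66, - 64.78,  -  49, - 45 ,  -  35, - 29, - 28 ,-27, -19, 10/7,46,51,53,56,65,96 ] 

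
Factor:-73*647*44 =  - 2078164 = - 2^2*11^1*73^1*647^1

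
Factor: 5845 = 5^1*7^1*167^1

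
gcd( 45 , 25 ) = 5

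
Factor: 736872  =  2^3*3^1 * 30703^1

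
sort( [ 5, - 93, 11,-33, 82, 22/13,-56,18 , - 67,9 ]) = [ - 93,- 67, - 56,-33, 22/13,5,9,11, 18,82 ]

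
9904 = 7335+2569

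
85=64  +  21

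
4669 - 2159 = 2510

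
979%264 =187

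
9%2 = 1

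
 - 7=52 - 59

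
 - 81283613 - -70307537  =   - 10976076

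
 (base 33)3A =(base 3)11001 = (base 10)109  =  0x6D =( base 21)54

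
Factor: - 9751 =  - 7^2 * 199^1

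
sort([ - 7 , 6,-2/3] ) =[ - 7, - 2/3,6]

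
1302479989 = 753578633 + 548901356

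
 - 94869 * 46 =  - 4363974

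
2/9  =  2/9=0.22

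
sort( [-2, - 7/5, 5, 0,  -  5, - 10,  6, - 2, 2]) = [ - 10, - 5, - 2, - 2,  -  7/5,  0, 2,5, 6]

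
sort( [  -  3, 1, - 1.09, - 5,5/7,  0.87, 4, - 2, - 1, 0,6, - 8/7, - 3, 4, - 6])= [ - 6, - 5, - 3 , -3, - 2, - 8/7,- 1.09, - 1,0 , 5/7, 0.87,1,4,4,6 ]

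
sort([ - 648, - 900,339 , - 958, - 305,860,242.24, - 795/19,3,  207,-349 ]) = [- 958, - 900, - 648 , - 349 , - 305, - 795/19,3,207, 242.24 , 339, 860]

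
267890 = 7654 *35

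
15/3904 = 15/3904 = 0.00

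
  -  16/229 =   -  1+213/229 = -0.07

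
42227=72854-30627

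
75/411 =25/137 = 0.18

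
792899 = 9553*83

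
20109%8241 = 3627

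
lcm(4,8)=8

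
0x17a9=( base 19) GEF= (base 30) 6lr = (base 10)6057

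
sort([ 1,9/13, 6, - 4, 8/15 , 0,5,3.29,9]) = [ - 4,  0,8/15,  9/13, 1,3.29,5, 6,9] 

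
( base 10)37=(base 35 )12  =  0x25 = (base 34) 13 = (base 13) 2B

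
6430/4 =3215/2  =  1607.50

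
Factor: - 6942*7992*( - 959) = 53205764976 = 2^4*3^4*7^1*13^1*37^1  *89^1*137^1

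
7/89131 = 1/12733 =0.00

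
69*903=62307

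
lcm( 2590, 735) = 54390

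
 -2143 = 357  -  2500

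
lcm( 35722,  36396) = 1928988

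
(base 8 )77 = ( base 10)63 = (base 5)223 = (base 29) 25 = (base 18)39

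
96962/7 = 13851 + 5/7 = 13851.71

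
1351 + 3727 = 5078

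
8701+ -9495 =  - 794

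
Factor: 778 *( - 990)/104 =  - 2^( - 1)*3^2*5^1*11^1*13^ (-1)*389^1 = - 192555/26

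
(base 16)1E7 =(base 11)403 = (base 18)191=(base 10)487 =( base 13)2b6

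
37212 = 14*2658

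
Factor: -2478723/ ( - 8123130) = 826241/2707710 = 2^(  -  1 )*3^( - 1 )*5^( - 1)*13^2 * 43^( - 1)* 2099^(  -  1 )*4889^1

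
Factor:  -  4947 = -3^1 * 17^1 * 97^1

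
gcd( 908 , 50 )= 2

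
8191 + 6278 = 14469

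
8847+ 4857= 13704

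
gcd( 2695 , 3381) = 49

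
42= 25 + 17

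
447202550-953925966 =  - 506723416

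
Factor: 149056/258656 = 34/59 = 2^1*17^1*59^(-1 )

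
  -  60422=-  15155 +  - 45267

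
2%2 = 0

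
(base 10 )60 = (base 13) 48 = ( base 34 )1Q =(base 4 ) 330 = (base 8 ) 74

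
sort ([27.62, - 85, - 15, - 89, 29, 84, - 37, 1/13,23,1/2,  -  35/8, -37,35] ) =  [ - 89,  -  85,  -  37, - 37, - 15,  -  35/8,1/13 , 1/2,23 , 27.62, 29, 35, 84 ] 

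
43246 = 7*6178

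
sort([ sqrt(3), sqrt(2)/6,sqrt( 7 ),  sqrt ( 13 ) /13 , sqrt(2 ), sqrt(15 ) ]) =[ sqrt(2 )/6, sqrt(13 ) /13,  sqrt( 2), sqrt(3 ), sqrt(7 ),sqrt(15) ]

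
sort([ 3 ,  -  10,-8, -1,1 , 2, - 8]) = [  -  10,-8,-8, - 1,  1, 2, 3 ]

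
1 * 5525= 5525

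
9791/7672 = 1 + 2119/7672 = 1.28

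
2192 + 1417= 3609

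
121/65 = 121/65 = 1.86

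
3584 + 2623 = 6207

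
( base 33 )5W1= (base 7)24646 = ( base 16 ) 1966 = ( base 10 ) 6502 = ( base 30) 76m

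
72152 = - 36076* ( - 2 ) 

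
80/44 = 20/11 =1.82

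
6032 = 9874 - 3842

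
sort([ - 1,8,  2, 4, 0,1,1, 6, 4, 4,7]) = [-1, 0, 1, 1, 2, 4 , 4,4, 6 , 7,  8 ]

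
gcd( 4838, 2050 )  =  82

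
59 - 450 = -391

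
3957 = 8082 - 4125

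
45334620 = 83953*540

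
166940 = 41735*4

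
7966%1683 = 1234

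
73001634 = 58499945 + 14501689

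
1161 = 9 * 129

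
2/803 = 2/803 = 0.00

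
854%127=92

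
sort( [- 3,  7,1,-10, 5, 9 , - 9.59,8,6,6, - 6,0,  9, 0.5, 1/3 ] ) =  [ -10,- 9.59,-6,- 3, 0 , 1/3,0.5, 1,5,  6,6,7,8, 9, 9]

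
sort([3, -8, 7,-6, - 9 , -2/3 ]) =[-9, - 8,- 6, - 2/3, 3, 7]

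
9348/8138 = 1 + 605/4069= 1.15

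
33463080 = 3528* 9485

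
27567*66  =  1819422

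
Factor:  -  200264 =-2^3 * 25033^1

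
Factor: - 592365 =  - 3^1 *5^1*17^1*23^1*101^1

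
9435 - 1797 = 7638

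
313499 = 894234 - 580735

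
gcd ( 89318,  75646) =2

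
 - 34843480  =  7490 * (- 4652 ) 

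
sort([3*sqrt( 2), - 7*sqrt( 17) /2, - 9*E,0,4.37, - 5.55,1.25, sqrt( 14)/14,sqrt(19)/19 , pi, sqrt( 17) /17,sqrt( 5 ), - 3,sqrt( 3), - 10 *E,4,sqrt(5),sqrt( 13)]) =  [ - 10*E,-9*E , - 7*sqrt( 17 ) /2, - 5.55, - 3,0,sqrt( 19) /19,sqrt (17) /17,sqrt ( 14)/14, 1.25,sqrt( 3),sqrt ( 5),sqrt(5), pi, sqrt(13),4, 3*sqrt (2 ), 4.37]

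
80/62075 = 16/12415=   0.00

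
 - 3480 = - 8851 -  - 5371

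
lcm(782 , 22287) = 44574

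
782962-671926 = 111036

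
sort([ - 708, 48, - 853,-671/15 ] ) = [ - 853,-708,-671/15, 48 ]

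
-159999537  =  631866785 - 791866322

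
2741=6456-3715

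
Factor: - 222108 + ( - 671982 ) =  - 894090 = - 2^1*3^1*5^1*29803^1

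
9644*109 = 1051196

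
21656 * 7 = 151592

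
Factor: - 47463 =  - 3^1*13^1*1217^1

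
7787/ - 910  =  -9+31/70=- 8.56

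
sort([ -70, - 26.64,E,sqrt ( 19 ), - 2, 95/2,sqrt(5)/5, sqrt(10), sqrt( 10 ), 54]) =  [ - 70,-26.64,-2,sqrt ( 5)/5,  E, sqrt(10) , sqrt(10 ),sqrt (19 ), 95/2,54]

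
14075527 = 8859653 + 5215874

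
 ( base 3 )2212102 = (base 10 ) 2090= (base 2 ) 100000101010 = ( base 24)3F2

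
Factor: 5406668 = 2^2 * 1351667^1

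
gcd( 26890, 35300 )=10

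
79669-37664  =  42005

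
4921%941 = 216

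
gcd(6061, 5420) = 1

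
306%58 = 16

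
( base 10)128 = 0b10000000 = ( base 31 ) 44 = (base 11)107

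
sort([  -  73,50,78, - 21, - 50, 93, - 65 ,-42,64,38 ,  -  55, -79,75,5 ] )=[ - 79, - 73,  -  65, - 55, - 50, - 42, - 21, 5 , 38,50, 64, 75,78, 93] 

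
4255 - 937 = 3318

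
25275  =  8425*3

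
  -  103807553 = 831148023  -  934955576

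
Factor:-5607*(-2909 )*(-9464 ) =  - 2^3*3^2*7^2*13^2*89^1 * 2909^1 = -  154365061032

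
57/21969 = 19/7323 = 0.00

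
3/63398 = 3/63398 = 0.00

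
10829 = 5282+5547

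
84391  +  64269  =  148660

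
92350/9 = 92350/9 = 10261.11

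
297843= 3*99281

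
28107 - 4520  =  23587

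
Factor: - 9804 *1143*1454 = -2^3 *3^3*19^1*43^1*127^1 * 727^1 = - 16293483288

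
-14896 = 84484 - 99380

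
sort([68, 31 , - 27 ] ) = [ - 27, 31, 68] 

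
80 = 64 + 16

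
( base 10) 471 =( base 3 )122110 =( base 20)13B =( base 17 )1ac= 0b111010111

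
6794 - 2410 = 4384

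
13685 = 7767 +5918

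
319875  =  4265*75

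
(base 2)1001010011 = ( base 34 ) hh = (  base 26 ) mn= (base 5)4340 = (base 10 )595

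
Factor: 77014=2^1*7^1*5501^1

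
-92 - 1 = - 93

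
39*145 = 5655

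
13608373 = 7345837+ 6262536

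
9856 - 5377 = 4479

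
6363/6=2121/2 = 1060.50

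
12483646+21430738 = 33914384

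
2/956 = 1/478 = 0.00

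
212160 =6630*32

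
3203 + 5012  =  8215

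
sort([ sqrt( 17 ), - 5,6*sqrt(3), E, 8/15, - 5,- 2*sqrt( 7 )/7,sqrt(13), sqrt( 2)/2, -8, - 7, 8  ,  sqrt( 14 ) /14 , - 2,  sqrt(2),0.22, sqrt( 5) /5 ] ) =[ - 8,  -  7, - 5,-5,-2,- 2*sqrt( 7) /7,0.22, sqrt( 14)/14,sqrt( 5)/5,8/15, sqrt(2 ) /2,  sqrt(2 ), E, sqrt( 13 ), sqrt( 17),8, 6 * sqrt( 3) ]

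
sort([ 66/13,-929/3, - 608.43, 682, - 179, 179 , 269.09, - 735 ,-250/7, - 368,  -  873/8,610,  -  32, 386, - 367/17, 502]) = [ - 735, - 608.43, - 368, - 929/3,  -  179, - 873/8, - 250/7, - 32, - 367/17, 66/13, 179,269.09, 386, 502, 610, 682]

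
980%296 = 92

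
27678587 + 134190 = 27812777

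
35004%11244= 1272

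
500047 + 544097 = 1044144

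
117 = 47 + 70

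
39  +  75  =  114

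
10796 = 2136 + 8660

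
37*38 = 1406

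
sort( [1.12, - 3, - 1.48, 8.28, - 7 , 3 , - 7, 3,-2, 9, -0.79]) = [ - 7 , - 7, - 3, - 2, - 1.48,-0.79,1.12, 3, 3,8.28,9]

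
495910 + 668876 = 1164786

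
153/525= 51/175 = 0.29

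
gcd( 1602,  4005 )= 801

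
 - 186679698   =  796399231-983078929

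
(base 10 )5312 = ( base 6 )40332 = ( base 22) ALA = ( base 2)1010011000000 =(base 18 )g72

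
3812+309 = 4121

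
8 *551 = 4408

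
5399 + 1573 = 6972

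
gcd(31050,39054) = 138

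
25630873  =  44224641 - 18593768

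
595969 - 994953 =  - 398984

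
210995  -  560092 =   -  349097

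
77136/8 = 9642 = 9642.00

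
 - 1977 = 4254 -6231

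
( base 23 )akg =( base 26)8dk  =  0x1686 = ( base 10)5766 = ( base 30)6c6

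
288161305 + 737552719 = 1025714024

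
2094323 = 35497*59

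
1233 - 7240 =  - 6007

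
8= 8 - 0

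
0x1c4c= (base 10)7244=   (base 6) 53312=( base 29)8HN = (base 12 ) 4238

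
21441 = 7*3063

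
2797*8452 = 23640244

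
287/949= 287/949 = 0.30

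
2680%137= 77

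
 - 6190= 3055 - 9245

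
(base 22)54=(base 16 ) 72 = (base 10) 114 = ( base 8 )162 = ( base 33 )3F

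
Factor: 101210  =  2^1*5^1*29^1*349^1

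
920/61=920/61 = 15.08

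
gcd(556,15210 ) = 2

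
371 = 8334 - 7963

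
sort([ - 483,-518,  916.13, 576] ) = [ - 518, - 483, 576,916.13]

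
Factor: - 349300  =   - 2^2*5^2 * 7^1*499^1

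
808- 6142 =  - 5334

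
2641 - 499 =2142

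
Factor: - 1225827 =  - 3^3 * 83^1*547^1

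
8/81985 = 8/81985 = 0.00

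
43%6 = 1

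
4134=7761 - 3627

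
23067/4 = 23067/4 = 5766.75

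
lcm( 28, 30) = 420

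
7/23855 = 7/23855 = 0.00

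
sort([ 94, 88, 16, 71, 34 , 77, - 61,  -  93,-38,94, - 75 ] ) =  [- 93, - 75, - 61, - 38, 16, 34 , 71, 77, 88, 94,  94]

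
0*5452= 0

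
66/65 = 1+1/65 = 1.02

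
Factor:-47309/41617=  - 41617^( - 1 )*47309^1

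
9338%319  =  87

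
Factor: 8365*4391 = 5^1*7^1*239^1 *4391^1= 36730715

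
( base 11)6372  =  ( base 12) 4A64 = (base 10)8428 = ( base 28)AL0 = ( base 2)10000011101100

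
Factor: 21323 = 21323^1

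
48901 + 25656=74557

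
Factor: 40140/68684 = 45/77 =3^2*5^1*7^( - 1) * 11^( - 1) 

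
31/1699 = 31/1699 = 0.02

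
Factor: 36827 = 7^1 * 5261^1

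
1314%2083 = 1314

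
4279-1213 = 3066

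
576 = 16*36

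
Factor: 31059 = 3^2*7^1*17^1*29^1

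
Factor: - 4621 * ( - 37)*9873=1688055921 = 3^2*37^1*1097^1*4621^1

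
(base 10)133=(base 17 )7e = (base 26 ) 53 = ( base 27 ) 4p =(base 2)10000101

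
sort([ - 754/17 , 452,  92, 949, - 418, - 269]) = [ - 418, - 269, - 754/17,92,452, 949]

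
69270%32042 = 5186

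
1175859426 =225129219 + 950730207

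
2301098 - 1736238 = 564860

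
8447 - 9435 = - 988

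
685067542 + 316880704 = 1001948246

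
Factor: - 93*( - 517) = 48081 = 3^1*11^1 * 31^1 * 47^1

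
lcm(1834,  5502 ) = 5502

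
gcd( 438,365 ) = 73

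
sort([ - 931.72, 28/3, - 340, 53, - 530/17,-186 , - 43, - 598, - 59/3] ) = [-931.72, - 598, - 340 , - 186, - 43 , - 530/17, - 59/3, 28/3, 53]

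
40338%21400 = 18938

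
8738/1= 8738 = 8738.00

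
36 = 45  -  9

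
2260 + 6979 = 9239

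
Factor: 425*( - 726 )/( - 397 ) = 308550/397 = 2^1*3^1*5^2*11^2 * 17^1*397^( - 1 )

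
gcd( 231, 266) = 7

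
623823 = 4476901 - 3853078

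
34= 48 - 14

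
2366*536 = 1268176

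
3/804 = 1/268 = 0.00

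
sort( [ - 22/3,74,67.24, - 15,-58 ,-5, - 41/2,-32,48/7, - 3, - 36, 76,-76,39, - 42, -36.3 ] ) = [-76,-58, - 42,-36.3,-36, - 32, - 41/2,-15,- 22/3, - 5, - 3, 48/7,39, 67.24,74 , 76 ]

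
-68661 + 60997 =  - 7664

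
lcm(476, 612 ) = 4284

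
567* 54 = 30618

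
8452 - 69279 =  - 60827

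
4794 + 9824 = 14618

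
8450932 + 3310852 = 11761784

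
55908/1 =55908  =  55908.00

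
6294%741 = 366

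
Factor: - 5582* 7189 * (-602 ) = 2^2 * 7^2 * 13^1*43^1 * 79^1 * 2791^1 = 24157656796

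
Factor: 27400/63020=10/23 = 2^1*5^1* 23^( - 1)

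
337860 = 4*84465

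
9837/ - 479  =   - 21 + 222/479 = -20.54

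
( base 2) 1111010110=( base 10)982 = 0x3D6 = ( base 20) 292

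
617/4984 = 617/4984 = 0.12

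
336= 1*336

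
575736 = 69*8344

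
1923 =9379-7456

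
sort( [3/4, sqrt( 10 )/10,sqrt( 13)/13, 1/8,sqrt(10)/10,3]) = [1/8,sqrt (13)/13,sqrt ( 10)/10,sqrt ( 10)/10,3/4, 3]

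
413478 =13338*31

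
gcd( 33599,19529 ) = 1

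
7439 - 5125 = 2314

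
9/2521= 9/2521 = 0.00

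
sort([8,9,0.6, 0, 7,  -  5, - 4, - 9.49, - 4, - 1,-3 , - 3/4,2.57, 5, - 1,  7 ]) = [ - 9.49, - 5, - 4, - 4, - 3, - 1, - 1,-3/4, 0,0.6, 2.57, 5,7,7, 8,  9 ] 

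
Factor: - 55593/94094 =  - 2^( - 1)*3^3 * 7^( - 1)*11^( - 1)*13^(  -  1)*29^1*47^ ( - 1 )*71^1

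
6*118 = 708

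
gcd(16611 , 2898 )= 21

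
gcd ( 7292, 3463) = 1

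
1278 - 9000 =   -  7722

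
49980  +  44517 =94497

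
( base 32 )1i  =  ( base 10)50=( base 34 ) 1g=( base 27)1N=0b110010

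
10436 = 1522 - -8914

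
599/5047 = 599/5047 = 0.12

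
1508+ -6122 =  - 4614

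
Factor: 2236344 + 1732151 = 5^1*793699^1= 3968495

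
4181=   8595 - 4414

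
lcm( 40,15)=120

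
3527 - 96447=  - 92920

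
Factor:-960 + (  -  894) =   -  1854=- 2^1 * 3^2*103^1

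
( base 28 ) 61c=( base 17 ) g71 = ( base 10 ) 4744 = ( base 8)11210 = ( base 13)220C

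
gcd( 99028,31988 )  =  4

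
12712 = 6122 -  - 6590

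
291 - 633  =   - 342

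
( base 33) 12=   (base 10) 35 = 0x23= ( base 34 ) 11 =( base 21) 1e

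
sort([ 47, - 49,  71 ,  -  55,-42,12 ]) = [ - 55, - 49, - 42,12, 47,71 ]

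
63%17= 12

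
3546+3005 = 6551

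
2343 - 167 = 2176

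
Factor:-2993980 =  - 2^2 * 5^1*11^1*31^1*439^1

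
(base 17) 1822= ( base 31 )7H7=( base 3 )100221221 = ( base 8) 16135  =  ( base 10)7261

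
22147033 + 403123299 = 425270332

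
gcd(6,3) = 3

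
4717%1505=202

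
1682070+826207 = 2508277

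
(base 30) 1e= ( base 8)54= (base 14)32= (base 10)44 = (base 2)101100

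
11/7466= 11/7466 = 0.00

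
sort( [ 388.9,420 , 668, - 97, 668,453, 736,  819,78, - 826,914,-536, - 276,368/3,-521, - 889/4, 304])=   [-826 , - 536,  -  521, - 276, - 889/4, - 97 , 78,368/3,304, 388.9,  420, 453, 668,668,736, 819,914]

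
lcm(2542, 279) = 22878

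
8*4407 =35256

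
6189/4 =6189/4=   1547.25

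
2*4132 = 8264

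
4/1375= 4/1375=0.00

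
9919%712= 663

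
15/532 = 15/532 = 0.03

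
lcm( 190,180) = 3420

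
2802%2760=42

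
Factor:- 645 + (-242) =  - 887^1=- 887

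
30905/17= 30905/17 = 1817.94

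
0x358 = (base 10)856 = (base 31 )RJ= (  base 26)16o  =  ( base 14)452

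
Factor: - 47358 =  - 2^1 * 3^3*877^1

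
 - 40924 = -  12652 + -28272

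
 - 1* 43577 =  - 43577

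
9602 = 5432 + 4170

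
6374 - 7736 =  - 1362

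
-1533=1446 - 2979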